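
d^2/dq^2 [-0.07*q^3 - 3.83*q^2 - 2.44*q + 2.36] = -0.42*q - 7.66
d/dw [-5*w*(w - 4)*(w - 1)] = -15*w^2 + 50*w - 20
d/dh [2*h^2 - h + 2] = 4*h - 1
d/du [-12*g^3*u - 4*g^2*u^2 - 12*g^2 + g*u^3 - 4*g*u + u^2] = -12*g^3 - 8*g^2*u + 3*g*u^2 - 4*g + 2*u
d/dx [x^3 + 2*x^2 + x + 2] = 3*x^2 + 4*x + 1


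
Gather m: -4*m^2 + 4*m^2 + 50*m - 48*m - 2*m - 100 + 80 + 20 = 0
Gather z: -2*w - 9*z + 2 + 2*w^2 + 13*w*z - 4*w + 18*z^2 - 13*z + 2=2*w^2 - 6*w + 18*z^2 + z*(13*w - 22) + 4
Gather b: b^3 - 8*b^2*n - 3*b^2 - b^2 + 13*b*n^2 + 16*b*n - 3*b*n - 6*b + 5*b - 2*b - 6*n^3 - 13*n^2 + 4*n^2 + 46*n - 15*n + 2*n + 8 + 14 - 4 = b^3 + b^2*(-8*n - 4) + b*(13*n^2 + 13*n - 3) - 6*n^3 - 9*n^2 + 33*n + 18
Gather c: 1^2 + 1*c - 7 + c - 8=2*c - 14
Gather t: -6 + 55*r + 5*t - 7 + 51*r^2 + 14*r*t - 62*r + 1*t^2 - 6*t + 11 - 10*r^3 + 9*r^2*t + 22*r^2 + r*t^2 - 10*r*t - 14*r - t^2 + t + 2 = -10*r^3 + 73*r^2 + r*t^2 - 21*r + t*(9*r^2 + 4*r)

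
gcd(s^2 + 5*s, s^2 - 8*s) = s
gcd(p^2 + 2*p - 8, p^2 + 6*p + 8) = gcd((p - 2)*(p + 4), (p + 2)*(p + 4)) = p + 4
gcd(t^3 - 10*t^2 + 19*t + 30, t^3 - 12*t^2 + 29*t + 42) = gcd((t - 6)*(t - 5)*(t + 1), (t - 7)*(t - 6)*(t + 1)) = t^2 - 5*t - 6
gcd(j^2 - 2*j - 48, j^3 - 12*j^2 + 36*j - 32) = j - 8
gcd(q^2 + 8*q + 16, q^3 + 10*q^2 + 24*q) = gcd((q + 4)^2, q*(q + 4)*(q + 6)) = q + 4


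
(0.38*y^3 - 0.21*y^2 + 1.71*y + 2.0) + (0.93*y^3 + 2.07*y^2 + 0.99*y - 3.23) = 1.31*y^3 + 1.86*y^2 + 2.7*y - 1.23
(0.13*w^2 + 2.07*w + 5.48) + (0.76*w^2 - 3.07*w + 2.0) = 0.89*w^2 - 1.0*w + 7.48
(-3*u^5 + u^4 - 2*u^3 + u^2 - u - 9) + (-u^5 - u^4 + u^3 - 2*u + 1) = -4*u^5 - u^3 + u^2 - 3*u - 8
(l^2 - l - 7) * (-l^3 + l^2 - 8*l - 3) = -l^5 + 2*l^4 - 2*l^3 - 2*l^2 + 59*l + 21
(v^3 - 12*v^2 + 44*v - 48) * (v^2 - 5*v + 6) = v^5 - 17*v^4 + 110*v^3 - 340*v^2 + 504*v - 288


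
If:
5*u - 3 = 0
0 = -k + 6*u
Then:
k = 18/5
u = 3/5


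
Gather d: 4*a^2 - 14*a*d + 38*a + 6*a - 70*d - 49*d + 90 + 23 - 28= 4*a^2 + 44*a + d*(-14*a - 119) + 85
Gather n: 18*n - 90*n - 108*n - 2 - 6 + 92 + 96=180 - 180*n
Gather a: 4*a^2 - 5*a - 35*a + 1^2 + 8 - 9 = 4*a^2 - 40*a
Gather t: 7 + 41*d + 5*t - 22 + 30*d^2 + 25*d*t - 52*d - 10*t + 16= 30*d^2 - 11*d + t*(25*d - 5) + 1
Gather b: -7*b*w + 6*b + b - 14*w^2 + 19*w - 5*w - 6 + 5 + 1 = b*(7 - 7*w) - 14*w^2 + 14*w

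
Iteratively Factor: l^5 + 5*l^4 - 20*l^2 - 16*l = (l - 2)*(l^4 + 7*l^3 + 14*l^2 + 8*l) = l*(l - 2)*(l^3 + 7*l^2 + 14*l + 8) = l*(l - 2)*(l + 1)*(l^2 + 6*l + 8) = l*(l - 2)*(l + 1)*(l + 4)*(l + 2)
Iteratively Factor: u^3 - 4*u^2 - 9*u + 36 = (u - 4)*(u^2 - 9) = (u - 4)*(u - 3)*(u + 3)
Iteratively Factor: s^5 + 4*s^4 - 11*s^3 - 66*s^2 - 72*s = (s)*(s^4 + 4*s^3 - 11*s^2 - 66*s - 72) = s*(s + 3)*(s^3 + s^2 - 14*s - 24) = s*(s - 4)*(s + 3)*(s^2 + 5*s + 6) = s*(s - 4)*(s + 3)^2*(s + 2)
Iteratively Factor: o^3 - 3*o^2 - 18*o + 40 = (o + 4)*(o^2 - 7*o + 10) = (o - 5)*(o + 4)*(o - 2)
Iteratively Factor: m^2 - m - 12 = (m + 3)*(m - 4)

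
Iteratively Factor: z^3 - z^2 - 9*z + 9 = (z - 1)*(z^2 - 9) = (z - 1)*(z + 3)*(z - 3)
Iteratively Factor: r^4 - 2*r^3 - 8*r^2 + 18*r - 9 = (r - 1)*(r^3 - r^2 - 9*r + 9) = (r - 3)*(r - 1)*(r^2 + 2*r - 3) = (r - 3)*(r - 1)*(r + 3)*(r - 1)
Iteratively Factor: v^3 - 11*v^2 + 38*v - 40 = (v - 4)*(v^2 - 7*v + 10) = (v - 5)*(v - 4)*(v - 2)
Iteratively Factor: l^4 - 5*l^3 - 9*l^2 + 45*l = (l - 5)*(l^3 - 9*l) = (l - 5)*(l - 3)*(l^2 + 3*l) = (l - 5)*(l - 3)*(l + 3)*(l)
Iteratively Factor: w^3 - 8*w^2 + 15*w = (w - 5)*(w^2 - 3*w) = w*(w - 5)*(w - 3)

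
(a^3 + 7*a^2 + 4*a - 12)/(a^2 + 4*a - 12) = (a^2 + a - 2)/(a - 2)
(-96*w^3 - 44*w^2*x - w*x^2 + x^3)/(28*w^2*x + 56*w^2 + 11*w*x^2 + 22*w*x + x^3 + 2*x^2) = (-24*w^2 - 5*w*x + x^2)/(7*w*x + 14*w + x^2 + 2*x)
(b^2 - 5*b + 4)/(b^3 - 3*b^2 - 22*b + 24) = (b - 4)/(b^2 - 2*b - 24)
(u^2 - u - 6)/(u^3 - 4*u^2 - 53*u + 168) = (u + 2)/(u^2 - u - 56)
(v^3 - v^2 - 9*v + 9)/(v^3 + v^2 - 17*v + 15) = (v + 3)/(v + 5)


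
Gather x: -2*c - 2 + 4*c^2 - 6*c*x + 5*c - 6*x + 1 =4*c^2 + 3*c + x*(-6*c - 6) - 1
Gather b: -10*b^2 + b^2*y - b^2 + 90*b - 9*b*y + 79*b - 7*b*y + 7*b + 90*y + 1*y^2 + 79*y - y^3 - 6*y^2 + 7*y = b^2*(y - 11) + b*(176 - 16*y) - y^3 - 5*y^2 + 176*y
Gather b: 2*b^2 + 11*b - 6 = 2*b^2 + 11*b - 6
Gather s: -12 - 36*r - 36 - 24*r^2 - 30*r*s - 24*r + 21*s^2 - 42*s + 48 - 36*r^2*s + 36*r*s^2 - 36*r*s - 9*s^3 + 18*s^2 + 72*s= -24*r^2 - 60*r - 9*s^3 + s^2*(36*r + 39) + s*(-36*r^2 - 66*r + 30)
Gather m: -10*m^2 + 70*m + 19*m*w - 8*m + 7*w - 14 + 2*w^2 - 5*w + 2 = -10*m^2 + m*(19*w + 62) + 2*w^2 + 2*w - 12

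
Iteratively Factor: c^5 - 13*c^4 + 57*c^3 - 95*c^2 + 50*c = (c - 5)*(c^4 - 8*c^3 + 17*c^2 - 10*c) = (c - 5)^2*(c^3 - 3*c^2 + 2*c) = (c - 5)^2*(c - 2)*(c^2 - c) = (c - 5)^2*(c - 2)*(c - 1)*(c)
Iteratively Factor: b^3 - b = (b)*(b^2 - 1) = b*(b - 1)*(b + 1)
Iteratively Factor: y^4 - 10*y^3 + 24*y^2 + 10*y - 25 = (y - 5)*(y^3 - 5*y^2 - y + 5) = (y - 5)^2*(y^2 - 1) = (y - 5)^2*(y + 1)*(y - 1)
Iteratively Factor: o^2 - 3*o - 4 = (o + 1)*(o - 4)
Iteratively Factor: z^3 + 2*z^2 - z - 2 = (z - 1)*(z^2 + 3*z + 2) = (z - 1)*(z + 2)*(z + 1)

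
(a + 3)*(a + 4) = a^2 + 7*a + 12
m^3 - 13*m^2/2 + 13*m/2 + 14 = (m - 4)*(m - 7/2)*(m + 1)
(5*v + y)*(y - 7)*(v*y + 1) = 5*v^2*y^2 - 35*v^2*y + v*y^3 - 7*v*y^2 + 5*v*y - 35*v + y^2 - 7*y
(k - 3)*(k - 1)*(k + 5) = k^3 + k^2 - 17*k + 15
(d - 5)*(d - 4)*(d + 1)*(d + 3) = d^4 - 5*d^3 - 13*d^2 + 53*d + 60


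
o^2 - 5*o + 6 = (o - 3)*(o - 2)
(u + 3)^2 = u^2 + 6*u + 9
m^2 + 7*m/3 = m*(m + 7/3)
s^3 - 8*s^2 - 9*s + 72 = (s - 8)*(s - 3)*(s + 3)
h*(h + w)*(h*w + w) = h^3*w + h^2*w^2 + h^2*w + h*w^2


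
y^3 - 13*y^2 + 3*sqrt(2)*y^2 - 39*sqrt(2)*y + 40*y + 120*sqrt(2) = (y - 8)*(y - 5)*(y + 3*sqrt(2))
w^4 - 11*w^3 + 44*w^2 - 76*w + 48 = (w - 4)*(w - 3)*(w - 2)^2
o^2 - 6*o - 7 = (o - 7)*(o + 1)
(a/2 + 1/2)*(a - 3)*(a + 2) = a^3/2 - 7*a/2 - 3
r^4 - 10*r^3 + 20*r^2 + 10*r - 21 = (r - 7)*(r - 3)*(r - 1)*(r + 1)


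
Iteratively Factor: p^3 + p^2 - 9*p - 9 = (p + 3)*(p^2 - 2*p - 3) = (p + 1)*(p + 3)*(p - 3)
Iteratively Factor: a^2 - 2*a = (a - 2)*(a)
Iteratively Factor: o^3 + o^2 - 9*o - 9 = (o + 1)*(o^2 - 9) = (o - 3)*(o + 1)*(o + 3)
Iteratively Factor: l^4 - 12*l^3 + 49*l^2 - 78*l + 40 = (l - 4)*(l^3 - 8*l^2 + 17*l - 10) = (l - 4)*(l - 1)*(l^2 - 7*l + 10) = (l - 5)*(l - 4)*(l - 1)*(l - 2)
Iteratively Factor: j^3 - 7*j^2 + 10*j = (j)*(j^2 - 7*j + 10) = j*(j - 2)*(j - 5)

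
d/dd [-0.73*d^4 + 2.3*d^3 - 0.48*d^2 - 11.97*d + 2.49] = -2.92*d^3 + 6.9*d^2 - 0.96*d - 11.97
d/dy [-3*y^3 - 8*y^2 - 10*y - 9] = -9*y^2 - 16*y - 10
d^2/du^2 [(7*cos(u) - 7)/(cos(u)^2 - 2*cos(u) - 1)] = 7*(sin(u)^4*cos(u) - 2*sin(u)^4 + 8*sin(u)^2 - 7*cos(u) + 3*cos(3*u) + 8)/(sin(u)^2 + 2*cos(u))^3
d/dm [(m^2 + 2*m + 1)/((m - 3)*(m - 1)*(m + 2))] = (-m^4 - 4*m^3 - 4*m^2 + 16*m + 17)/(m^6 - 4*m^5 - 6*m^4 + 32*m^3 + m^2 - 60*m + 36)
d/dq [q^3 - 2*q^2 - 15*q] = 3*q^2 - 4*q - 15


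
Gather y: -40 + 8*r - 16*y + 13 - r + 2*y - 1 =7*r - 14*y - 28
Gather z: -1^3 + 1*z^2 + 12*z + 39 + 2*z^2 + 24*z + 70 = 3*z^2 + 36*z + 108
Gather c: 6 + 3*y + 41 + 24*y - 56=27*y - 9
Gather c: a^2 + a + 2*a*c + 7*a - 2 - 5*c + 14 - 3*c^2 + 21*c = a^2 + 8*a - 3*c^2 + c*(2*a + 16) + 12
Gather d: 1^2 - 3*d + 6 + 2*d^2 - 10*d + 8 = 2*d^2 - 13*d + 15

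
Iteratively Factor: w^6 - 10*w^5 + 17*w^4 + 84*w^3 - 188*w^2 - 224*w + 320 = (w - 5)*(w^5 - 5*w^4 - 8*w^3 + 44*w^2 + 32*w - 64) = (w - 5)*(w - 1)*(w^4 - 4*w^3 - 12*w^2 + 32*w + 64) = (w - 5)*(w - 4)*(w - 1)*(w^3 - 12*w - 16) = (w - 5)*(w - 4)*(w - 1)*(w + 2)*(w^2 - 2*w - 8) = (w - 5)*(w - 4)*(w - 1)*(w + 2)^2*(w - 4)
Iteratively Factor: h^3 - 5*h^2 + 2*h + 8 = (h - 2)*(h^2 - 3*h - 4) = (h - 2)*(h + 1)*(h - 4)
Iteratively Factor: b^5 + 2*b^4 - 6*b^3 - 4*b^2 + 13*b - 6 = (b + 2)*(b^4 - 6*b^2 + 8*b - 3) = (b - 1)*(b + 2)*(b^3 + b^2 - 5*b + 3) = (b - 1)*(b + 2)*(b + 3)*(b^2 - 2*b + 1) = (b - 1)^2*(b + 2)*(b + 3)*(b - 1)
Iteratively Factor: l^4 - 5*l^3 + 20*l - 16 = (l - 2)*(l^3 - 3*l^2 - 6*l + 8) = (l - 2)*(l - 1)*(l^2 - 2*l - 8) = (l - 4)*(l - 2)*(l - 1)*(l + 2)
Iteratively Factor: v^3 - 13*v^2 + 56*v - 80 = (v - 5)*(v^2 - 8*v + 16) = (v - 5)*(v - 4)*(v - 4)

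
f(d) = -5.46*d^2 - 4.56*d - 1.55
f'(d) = -10.92*d - 4.56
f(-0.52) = -0.66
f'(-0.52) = 1.12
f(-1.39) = -5.76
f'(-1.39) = 10.62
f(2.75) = -55.38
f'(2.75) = -34.59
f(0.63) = -6.59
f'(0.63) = -11.44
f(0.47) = -4.90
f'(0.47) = -9.69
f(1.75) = -26.25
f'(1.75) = -23.67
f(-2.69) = -28.79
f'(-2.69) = 24.81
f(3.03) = -65.49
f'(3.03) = -37.65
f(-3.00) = -37.01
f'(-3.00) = 28.20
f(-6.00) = -170.75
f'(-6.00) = 60.96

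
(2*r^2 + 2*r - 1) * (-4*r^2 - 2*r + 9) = -8*r^4 - 12*r^3 + 18*r^2 + 20*r - 9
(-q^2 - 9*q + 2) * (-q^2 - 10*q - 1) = q^4 + 19*q^3 + 89*q^2 - 11*q - 2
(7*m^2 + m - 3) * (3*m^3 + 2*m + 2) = 21*m^5 + 3*m^4 + 5*m^3 + 16*m^2 - 4*m - 6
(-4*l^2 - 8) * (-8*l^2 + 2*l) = 32*l^4 - 8*l^3 + 64*l^2 - 16*l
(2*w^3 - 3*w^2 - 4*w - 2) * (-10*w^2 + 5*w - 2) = -20*w^5 + 40*w^4 + 21*w^3 + 6*w^2 - 2*w + 4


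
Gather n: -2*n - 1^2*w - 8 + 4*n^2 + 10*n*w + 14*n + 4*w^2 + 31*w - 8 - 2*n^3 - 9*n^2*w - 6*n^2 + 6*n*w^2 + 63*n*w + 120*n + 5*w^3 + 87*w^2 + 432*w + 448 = -2*n^3 + n^2*(-9*w - 2) + n*(6*w^2 + 73*w + 132) + 5*w^3 + 91*w^2 + 462*w + 432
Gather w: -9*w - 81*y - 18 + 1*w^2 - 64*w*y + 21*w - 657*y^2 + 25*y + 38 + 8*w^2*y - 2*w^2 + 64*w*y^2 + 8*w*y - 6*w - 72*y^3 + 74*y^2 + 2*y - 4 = w^2*(8*y - 1) + w*(64*y^2 - 56*y + 6) - 72*y^3 - 583*y^2 - 54*y + 16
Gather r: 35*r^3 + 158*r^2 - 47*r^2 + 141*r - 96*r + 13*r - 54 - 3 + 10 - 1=35*r^3 + 111*r^2 + 58*r - 48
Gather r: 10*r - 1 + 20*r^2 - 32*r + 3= 20*r^2 - 22*r + 2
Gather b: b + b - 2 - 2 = 2*b - 4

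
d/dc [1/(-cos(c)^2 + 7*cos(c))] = (7 - 2*cos(c))*sin(c)/((cos(c) - 7)^2*cos(c)^2)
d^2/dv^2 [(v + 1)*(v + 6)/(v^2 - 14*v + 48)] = 42*(v^3 - 6*v^2 - 60*v + 376)/(v^6 - 42*v^5 + 732*v^4 - 6776*v^3 + 35136*v^2 - 96768*v + 110592)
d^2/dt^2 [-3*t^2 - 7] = -6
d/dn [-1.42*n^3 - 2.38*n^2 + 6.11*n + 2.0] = -4.26*n^2 - 4.76*n + 6.11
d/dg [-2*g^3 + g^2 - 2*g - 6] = -6*g^2 + 2*g - 2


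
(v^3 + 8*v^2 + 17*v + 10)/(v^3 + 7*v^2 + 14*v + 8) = (v + 5)/(v + 4)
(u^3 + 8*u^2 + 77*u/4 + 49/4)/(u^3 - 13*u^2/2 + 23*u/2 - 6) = (4*u^3 + 32*u^2 + 77*u + 49)/(2*(2*u^3 - 13*u^2 + 23*u - 12))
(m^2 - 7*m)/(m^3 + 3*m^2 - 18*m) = (m - 7)/(m^2 + 3*m - 18)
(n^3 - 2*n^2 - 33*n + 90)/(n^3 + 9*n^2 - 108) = (n - 5)/(n + 6)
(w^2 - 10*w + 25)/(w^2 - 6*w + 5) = (w - 5)/(w - 1)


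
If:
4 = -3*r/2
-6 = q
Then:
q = -6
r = -8/3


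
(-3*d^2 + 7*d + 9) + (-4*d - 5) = -3*d^2 + 3*d + 4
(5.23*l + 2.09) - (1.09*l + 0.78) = 4.14*l + 1.31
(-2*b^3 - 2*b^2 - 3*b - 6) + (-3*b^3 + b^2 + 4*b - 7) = -5*b^3 - b^2 + b - 13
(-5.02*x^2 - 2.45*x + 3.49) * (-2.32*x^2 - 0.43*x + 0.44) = 11.6464*x^4 + 7.8426*x^3 - 9.2521*x^2 - 2.5787*x + 1.5356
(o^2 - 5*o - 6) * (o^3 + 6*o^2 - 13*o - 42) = o^5 + o^4 - 49*o^3 - 13*o^2 + 288*o + 252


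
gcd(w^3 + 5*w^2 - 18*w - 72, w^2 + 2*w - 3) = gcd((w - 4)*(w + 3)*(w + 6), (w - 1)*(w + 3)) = w + 3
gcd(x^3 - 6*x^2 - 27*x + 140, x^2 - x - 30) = x + 5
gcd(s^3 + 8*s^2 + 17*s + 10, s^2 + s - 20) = s + 5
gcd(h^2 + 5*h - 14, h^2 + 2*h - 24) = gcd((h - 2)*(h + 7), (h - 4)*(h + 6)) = 1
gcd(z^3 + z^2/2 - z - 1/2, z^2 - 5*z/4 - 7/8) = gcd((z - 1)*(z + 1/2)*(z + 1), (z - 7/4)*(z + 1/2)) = z + 1/2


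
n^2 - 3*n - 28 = (n - 7)*(n + 4)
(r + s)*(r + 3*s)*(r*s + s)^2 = r^4*s^2 + 4*r^3*s^3 + 2*r^3*s^2 + 3*r^2*s^4 + 8*r^2*s^3 + r^2*s^2 + 6*r*s^4 + 4*r*s^3 + 3*s^4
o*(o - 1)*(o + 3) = o^3 + 2*o^2 - 3*o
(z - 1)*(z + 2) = z^2 + z - 2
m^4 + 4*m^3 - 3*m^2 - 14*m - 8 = (m - 2)*(m + 1)^2*(m + 4)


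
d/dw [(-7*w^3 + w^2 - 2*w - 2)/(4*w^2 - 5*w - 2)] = (-28*w^4 + 70*w^3 + 45*w^2 + 12*w - 6)/(16*w^4 - 40*w^3 + 9*w^2 + 20*w + 4)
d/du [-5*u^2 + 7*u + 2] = 7 - 10*u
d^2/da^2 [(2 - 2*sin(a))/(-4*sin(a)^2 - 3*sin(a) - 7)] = 2*(-16*sin(a)^5 + 76*sin(a)^4 + 236*sin(a)^3 - 178*sin(a)^2 - 310*sin(a) - 4)/(4*sin(a)^2 + 3*sin(a) + 7)^3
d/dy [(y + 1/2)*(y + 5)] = 2*y + 11/2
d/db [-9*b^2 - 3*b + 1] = -18*b - 3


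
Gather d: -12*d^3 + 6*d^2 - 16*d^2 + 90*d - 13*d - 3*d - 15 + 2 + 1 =-12*d^3 - 10*d^2 + 74*d - 12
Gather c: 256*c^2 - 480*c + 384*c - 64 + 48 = 256*c^2 - 96*c - 16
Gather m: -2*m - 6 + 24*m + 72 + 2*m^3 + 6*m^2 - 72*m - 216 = 2*m^3 + 6*m^2 - 50*m - 150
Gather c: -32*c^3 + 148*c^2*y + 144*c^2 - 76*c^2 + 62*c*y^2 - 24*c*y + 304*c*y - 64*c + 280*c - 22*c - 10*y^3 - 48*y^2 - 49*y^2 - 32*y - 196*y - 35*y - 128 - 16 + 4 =-32*c^3 + c^2*(148*y + 68) + c*(62*y^2 + 280*y + 194) - 10*y^3 - 97*y^2 - 263*y - 140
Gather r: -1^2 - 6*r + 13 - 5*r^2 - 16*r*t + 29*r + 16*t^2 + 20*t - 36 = -5*r^2 + r*(23 - 16*t) + 16*t^2 + 20*t - 24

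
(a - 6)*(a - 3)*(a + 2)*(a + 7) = a^4 - 49*a^2 + 36*a + 252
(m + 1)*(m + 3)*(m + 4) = m^3 + 8*m^2 + 19*m + 12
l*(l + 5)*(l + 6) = l^3 + 11*l^2 + 30*l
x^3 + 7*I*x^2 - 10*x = x*(x + 2*I)*(x + 5*I)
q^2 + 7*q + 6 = (q + 1)*(q + 6)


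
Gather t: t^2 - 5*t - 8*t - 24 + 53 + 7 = t^2 - 13*t + 36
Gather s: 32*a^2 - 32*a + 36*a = 32*a^2 + 4*a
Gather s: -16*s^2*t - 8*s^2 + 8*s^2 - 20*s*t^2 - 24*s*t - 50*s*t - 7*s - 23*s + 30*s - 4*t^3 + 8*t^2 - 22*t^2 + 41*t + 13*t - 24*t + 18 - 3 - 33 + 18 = -16*s^2*t + s*(-20*t^2 - 74*t) - 4*t^3 - 14*t^2 + 30*t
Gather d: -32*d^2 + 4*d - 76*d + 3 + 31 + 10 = -32*d^2 - 72*d + 44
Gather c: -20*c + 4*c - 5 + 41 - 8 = 28 - 16*c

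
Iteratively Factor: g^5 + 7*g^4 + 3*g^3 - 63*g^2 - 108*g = (g + 3)*(g^4 + 4*g^3 - 9*g^2 - 36*g) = (g + 3)*(g + 4)*(g^3 - 9*g) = g*(g + 3)*(g + 4)*(g^2 - 9) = g*(g - 3)*(g + 3)*(g + 4)*(g + 3)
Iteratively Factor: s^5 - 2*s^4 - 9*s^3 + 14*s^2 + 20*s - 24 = (s - 1)*(s^4 - s^3 - 10*s^2 + 4*s + 24) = (s - 1)*(s + 2)*(s^3 - 3*s^2 - 4*s + 12) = (s - 1)*(s + 2)^2*(s^2 - 5*s + 6) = (s - 3)*(s - 1)*(s + 2)^2*(s - 2)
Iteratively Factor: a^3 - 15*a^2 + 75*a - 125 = (a - 5)*(a^2 - 10*a + 25) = (a - 5)^2*(a - 5)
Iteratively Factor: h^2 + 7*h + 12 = (h + 3)*(h + 4)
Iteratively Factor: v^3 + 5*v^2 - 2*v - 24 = (v + 3)*(v^2 + 2*v - 8) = (v + 3)*(v + 4)*(v - 2)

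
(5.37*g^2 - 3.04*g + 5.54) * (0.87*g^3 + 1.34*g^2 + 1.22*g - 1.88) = 4.6719*g^5 + 4.551*g^4 + 7.2976*g^3 - 6.3808*g^2 + 12.474*g - 10.4152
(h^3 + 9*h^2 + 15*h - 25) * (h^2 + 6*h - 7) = h^5 + 15*h^4 + 62*h^3 + 2*h^2 - 255*h + 175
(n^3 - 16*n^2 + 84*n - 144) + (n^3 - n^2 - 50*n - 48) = 2*n^3 - 17*n^2 + 34*n - 192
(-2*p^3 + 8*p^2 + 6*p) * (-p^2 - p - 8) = 2*p^5 - 6*p^4 + 2*p^3 - 70*p^2 - 48*p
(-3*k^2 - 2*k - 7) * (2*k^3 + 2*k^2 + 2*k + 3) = -6*k^5 - 10*k^4 - 24*k^3 - 27*k^2 - 20*k - 21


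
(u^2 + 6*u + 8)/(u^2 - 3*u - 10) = (u + 4)/(u - 5)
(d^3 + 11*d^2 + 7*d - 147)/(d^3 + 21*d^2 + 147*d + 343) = (d - 3)/(d + 7)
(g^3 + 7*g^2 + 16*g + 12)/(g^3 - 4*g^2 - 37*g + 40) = (g^3 + 7*g^2 + 16*g + 12)/(g^3 - 4*g^2 - 37*g + 40)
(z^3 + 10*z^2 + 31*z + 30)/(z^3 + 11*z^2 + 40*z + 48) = (z^2 + 7*z + 10)/(z^2 + 8*z + 16)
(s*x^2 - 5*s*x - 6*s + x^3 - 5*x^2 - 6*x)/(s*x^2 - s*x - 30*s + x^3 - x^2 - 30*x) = (x + 1)/(x + 5)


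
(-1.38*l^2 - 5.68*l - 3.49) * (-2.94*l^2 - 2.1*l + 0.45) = 4.0572*l^4 + 19.5972*l^3 + 21.5676*l^2 + 4.773*l - 1.5705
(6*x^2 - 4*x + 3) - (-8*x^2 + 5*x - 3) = 14*x^2 - 9*x + 6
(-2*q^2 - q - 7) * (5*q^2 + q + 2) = -10*q^4 - 7*q^3 - 40*q^2 - 9*q - 14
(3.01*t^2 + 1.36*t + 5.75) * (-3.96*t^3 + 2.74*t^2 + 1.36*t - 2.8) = -11.9196*t^5 + 2.8618*t^4 - 14.95*t^3 + 9.1766*t^2 + 4.012*t - 16.1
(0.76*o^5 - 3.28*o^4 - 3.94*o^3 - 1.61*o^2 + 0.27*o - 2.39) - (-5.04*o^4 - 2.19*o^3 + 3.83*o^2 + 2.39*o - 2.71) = 0.76*o^5 + 1.76*o^4 - 1.75*o^3 - 5.44*o^2 - 2.12*o + 0.32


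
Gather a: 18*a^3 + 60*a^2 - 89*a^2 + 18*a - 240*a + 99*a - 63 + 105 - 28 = 18*a^3 - 29*a^2 - 123*a + 14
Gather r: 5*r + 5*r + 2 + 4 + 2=10*r + 8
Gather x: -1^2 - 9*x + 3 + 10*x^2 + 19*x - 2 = 10*x^2 + 10*x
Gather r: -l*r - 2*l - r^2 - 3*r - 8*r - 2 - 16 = -2*l - r^2 + r*(-l - 11) - 18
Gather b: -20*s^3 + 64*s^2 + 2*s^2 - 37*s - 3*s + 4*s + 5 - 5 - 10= -20*s^3 + 66*s^2 - 36*s - 10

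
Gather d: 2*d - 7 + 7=2*d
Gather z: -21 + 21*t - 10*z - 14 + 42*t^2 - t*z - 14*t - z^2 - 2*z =42*t^2 + 7*t - z^2 + z*(-t - 12) - 35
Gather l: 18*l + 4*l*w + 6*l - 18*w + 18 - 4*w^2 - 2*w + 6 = l*(4*w + 24) - 4*w^2 - 20*w + 24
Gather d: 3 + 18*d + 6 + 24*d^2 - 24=24*d^2 + 18*d - 15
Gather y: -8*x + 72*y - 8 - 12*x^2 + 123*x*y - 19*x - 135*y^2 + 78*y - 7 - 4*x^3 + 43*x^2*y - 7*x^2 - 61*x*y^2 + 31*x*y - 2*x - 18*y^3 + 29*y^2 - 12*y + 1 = -4*x^3 - 19*x^2 - 29*x - 18*y^3 + y^2*(-61*x - 106) + y*(43*x^2 + 154*x + 138) - 14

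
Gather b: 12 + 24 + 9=45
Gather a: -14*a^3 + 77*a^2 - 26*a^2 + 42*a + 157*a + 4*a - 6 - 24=-14*a^3 + 51*a^2 + 203*a - 30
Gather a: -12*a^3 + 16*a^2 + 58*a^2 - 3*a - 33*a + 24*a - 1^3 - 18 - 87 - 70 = -12*a^3 + 74*a^2 - 12*a - 176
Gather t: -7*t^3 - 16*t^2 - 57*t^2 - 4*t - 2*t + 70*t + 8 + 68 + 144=-7*t^3 - 73*t^2 + 64*t + 220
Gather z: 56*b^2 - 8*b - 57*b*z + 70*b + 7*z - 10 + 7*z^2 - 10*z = 56*b^2 + 62*b + 7*z^2 + z*(-57*b - 3) - 10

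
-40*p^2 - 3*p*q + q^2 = (-8*p + q)*(5*p + q)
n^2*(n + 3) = n^3 + 3*n^2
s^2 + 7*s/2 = s*(s + 7/2)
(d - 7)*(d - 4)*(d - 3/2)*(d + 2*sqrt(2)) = d^4 - 25*d^3/2 + 2*sqrt(2)*d^3 - 25*sqrt(2)*d^2 + 89*d^2/2 - 42*d + 89*sqrt(2)*d - 84*sqrt(2)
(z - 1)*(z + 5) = z^2 + 4*z - 5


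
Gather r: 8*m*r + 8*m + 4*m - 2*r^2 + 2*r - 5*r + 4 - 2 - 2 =12*m - 2*r^2 + r*(8*m - 3)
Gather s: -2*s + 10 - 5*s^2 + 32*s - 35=-5*s^2 + 30*s - 25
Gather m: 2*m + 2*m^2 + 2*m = 2*m^2 + 4*m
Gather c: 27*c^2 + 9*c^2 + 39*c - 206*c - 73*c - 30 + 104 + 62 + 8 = 36*c^2 - 240*c + 144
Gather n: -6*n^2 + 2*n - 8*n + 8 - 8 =-6*n^2 - 6*n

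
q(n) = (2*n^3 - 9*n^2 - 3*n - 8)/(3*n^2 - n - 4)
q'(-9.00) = 0.66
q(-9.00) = -8.74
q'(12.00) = 0.68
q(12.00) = 5.09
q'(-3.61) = 0.47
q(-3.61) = -5.39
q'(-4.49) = 0.58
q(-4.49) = -5.86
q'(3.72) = 1.15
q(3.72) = -1.21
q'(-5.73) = 0.63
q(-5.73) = -6.61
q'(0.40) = 3.31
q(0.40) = 2.68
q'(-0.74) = -32.37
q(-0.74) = 7.12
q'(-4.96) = 0.60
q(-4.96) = -6.13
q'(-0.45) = -5.84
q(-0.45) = 2.94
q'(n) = (1 - 6*n)*(2*n^3 - 9*n^2 - 3*n - 8)/(3*n^2 - n - 4)^2 + (6*n^2 - 18*n - 3)/(3*n^2 - n - 4) = 2*(3*n^4 - 2*n^3 - 3*n^2 + 60*n + 2)/(9*n^4 - 6*n^3 - 23*n^2 + 8*n + 16)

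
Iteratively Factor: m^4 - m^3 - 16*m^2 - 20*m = (m + 2)*(m^3 - 3*m^2 - 10*m) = (m + 2)^2*(m^2 - 5*m) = (m - 5)*(m + 2)^2*(m)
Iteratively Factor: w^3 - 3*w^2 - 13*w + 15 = (w + 3)*(w^2 - 6*w + 5) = (w - 5)*(w + 3)*(w - 1)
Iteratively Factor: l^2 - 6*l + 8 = (l - 2)*(l - 4)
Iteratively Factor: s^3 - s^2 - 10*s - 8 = (s + 1)*(s^2 - 2*s - 8) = (s + 1)*(s + 2)*(s - 4)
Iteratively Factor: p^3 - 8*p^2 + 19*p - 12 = (p - 1)*(p^2 - 7*p + 12) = (p - 4)*(p - 1)*(p - 3)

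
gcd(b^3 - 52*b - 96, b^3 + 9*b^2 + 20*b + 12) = b^2 + 8*b + 12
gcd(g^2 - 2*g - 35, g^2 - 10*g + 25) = 1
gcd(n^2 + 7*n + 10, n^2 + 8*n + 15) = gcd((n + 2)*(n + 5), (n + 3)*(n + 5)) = n + 5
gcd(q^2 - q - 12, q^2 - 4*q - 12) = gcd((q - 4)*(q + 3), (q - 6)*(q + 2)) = 1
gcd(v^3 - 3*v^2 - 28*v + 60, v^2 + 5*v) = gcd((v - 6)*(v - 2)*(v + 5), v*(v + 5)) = v + 5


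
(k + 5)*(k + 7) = k^2 + 12*k + 35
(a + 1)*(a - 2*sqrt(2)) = a^2 - 2*sqrt(2)*a + a - 2*sqrt(2)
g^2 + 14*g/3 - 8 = (g - 4/3)*(g + 6)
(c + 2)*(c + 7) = c^2 + 9*c + 14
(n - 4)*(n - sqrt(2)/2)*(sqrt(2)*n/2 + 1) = sqrt(2)*n^3/2 - 2*sqrt(2)*n^2 + n^2/2 - 2*n - sqrt(2)*n/2 + 2*sqrt(2)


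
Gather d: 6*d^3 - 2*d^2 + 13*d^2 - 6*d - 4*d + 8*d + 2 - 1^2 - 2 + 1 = 6*d^3 + 11*d^2 - 2*d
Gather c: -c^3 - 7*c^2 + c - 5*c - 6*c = -c^3 - 7*c^2 - 10*c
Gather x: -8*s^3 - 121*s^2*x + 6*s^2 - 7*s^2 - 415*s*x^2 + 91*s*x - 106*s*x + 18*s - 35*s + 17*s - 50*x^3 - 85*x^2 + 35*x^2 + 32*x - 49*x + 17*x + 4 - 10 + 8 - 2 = -8*s^3 - s^2 - 50*x^3 + x^2*(-415*s - 50) + x*(-121*s^2 - 15*s)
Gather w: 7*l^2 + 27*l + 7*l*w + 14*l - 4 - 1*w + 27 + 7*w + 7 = 7*l^2 + 41*l + w*(7*l + 6) + 30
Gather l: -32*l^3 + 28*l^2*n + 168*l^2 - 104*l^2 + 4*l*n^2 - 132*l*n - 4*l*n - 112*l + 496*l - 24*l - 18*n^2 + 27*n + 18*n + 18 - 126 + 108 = -32*l^3 + l^2*(28*n + 64) + l*(4*n^2 - 136*n + 360) - 18*n^2 + 45*n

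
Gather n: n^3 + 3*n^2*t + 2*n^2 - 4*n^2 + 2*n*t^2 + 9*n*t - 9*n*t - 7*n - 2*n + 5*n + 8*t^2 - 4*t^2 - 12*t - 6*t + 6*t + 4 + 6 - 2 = n^3 + n^2*(3*t - 2) + n*(2*t^2 - 4) + 4*t^2 - 12*t + 8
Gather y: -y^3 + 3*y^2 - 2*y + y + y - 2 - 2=-y^3 + 3*y^2 - 4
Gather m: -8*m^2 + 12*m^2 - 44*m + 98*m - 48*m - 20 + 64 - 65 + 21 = 4*m^2 + 6*m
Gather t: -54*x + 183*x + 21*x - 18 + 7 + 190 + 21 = 150*x + 200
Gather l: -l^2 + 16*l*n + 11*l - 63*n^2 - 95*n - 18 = -l^2 + l*(16*n + 11) - 63*n^2 - 95*n - 18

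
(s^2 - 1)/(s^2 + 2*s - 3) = (s + 1)/(s + 3)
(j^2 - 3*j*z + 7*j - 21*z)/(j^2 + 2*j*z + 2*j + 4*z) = (j^2 - 3*j*z + 7*j - 21*z)/(j^2 + 2*j*z + 2*j + 4*z)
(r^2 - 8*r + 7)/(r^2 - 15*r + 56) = (r - 1)/(r - 8)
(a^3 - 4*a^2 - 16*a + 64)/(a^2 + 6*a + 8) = (a^2 - 8*a + 16)/(a + 2)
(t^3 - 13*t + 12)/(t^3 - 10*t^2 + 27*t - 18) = (t + 4)/(t - 6)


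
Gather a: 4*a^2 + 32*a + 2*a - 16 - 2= 4*a^2 + 34*a - 18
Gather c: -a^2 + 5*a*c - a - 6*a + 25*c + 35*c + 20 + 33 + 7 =-a^2 - 7*a + c*(5*a + 60) + 60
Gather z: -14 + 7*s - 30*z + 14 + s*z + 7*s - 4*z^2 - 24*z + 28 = 14*s - 4*z^2 + z*(s - 54) + 28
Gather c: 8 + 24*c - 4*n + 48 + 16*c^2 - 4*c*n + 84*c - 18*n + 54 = 16*c^2 + c*(108 - 4*n) - 22*n + 110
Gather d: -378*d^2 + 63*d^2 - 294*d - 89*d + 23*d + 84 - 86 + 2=-315*d^2 - 360*d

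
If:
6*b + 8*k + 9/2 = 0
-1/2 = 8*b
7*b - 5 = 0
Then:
No Solution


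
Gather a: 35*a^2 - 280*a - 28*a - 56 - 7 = 35*a^2 - 308*a - 63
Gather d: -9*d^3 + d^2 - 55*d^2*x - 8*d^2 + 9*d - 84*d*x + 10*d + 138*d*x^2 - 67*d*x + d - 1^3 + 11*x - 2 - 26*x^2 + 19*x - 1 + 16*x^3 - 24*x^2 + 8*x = -9*d^3 + d^2*(-55*x - 7) + d*(138*x^2 - 151*x + 20) + 16*x^3 - 50*x^2 + 38*x - 4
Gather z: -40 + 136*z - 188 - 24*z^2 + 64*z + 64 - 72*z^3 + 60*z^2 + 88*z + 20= -72*z^3 + 36*z^2 + 288*z - 144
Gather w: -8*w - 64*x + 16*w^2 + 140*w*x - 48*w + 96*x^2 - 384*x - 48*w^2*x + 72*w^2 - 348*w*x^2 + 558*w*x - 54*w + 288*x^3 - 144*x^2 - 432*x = w^2*(88 - 48*x) + w*(-348*x^2 + 698*x - 110) + 288*x^3 - 48*x^2 - 880*x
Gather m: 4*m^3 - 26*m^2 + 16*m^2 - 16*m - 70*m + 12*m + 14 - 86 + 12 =4*m^3 - 10*m^2 - 74*m - 60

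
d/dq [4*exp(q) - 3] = 4*exp(q)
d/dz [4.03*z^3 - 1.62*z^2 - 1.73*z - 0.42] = 12.09*z^2 - 3.24*z - 1.73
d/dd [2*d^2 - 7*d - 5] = 4*d - 7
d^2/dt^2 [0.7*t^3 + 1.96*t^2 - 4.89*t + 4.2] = 4.2*t + 3.92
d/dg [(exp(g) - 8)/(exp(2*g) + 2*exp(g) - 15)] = (-2*(exp(g) - 8)*(exp(g) + 1) + exp(2*g) + 2*exp(g) - 15)*exp(g)/(exp(2*g) + 2*exp(g) - 15)^2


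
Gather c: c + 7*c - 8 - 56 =8*c - 64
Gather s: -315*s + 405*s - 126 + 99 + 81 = 90*s + 54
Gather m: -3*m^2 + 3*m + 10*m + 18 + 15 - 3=-3*m^2 + 13*m + 30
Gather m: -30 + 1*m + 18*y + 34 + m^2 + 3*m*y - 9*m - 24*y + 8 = m^2 + m*(3*y - 8) - 6*y + 12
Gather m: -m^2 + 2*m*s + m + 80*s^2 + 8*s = -m^2 + m*(2*s + 1) + 80*s^2 + 8*s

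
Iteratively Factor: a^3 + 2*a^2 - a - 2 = (a + 2)*(a^2 - 1) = (a - 1)*(a + 2)*(a + 1)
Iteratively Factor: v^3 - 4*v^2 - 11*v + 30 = (v + 3)*(v^2 - 7*v + 10) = (v - 5)*(v + 3)*(v - 2)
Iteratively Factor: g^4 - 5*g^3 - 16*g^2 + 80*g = (g)*(g^3 - 5*g^2 - 16*g + 80) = g*(g - 4)*(g^2 - g - 20) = g*(g - 4)*(g + 4)*(g - 5)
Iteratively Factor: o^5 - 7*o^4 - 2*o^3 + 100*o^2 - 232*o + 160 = (o - 5)*(o^4 - 2*o^3 - 12*o^2 + 40*o - 32) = (o - 5)*(o - 2)*(o^3 - 12*o + 16) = (o - 5)*(o - 2)^2*(o^2 + 2*o - 8) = (o - 5)*(o - 2)^2*(o + 4)*(o - 2)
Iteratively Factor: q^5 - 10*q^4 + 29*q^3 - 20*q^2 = (q)*(q^4 - 10*q^3 + 29*q^2 - 20*q) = q^2*(q^3 - 10*q^2 + 29*q - 20) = q^2*(q - 5)*(q^2 - 5*q + 4) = q^2*(q - 5)*(q - 1)*(q - 4)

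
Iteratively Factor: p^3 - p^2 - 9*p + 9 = (p + 3)*(p^2 - 4*p + 3) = (p - 3)*(p + 3)*(p - 1)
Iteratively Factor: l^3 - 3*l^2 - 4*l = (l)*(l^2 - 3*l - 4) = l*(l - 4)*(l + 1)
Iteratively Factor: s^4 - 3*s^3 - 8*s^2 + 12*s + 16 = (s + 2)*(s^3 - 5*s^2 + 2*s + 8) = (s - 4)*(s + 2)*(s^2 - s - 2) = (s - 4)*(s + 1)*(s + 2)*(s - 2)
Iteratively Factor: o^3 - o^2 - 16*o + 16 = (o - 1)*(o^2 - 16) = (o - 1)*(o + 4)*(o - 4)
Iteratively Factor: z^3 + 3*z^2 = (z + 3)*(z^2) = z*(z + 3)*(z)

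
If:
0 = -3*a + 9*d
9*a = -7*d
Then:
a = 0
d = 0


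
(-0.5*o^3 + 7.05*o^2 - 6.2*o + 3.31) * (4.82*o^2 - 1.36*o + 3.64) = -2.41*o^5 + 34.661*o^4 - 41.292*o^3 + 50.0482*o^2 - 27.0696*o + 12.0484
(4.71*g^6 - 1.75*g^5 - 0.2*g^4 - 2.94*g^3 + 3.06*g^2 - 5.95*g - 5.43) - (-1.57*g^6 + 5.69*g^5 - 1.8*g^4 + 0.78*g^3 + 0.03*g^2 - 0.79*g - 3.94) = 6.28*g^6 - 7.44*g^5 + 1.6*g^4 - 3.72*g^3 + 3.03*g^2 - 5.16*g - 1.49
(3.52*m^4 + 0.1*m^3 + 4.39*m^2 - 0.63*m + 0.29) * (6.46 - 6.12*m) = -21.5424*m^5 + 22.1272*m^4 - 26.2208*m^3 + 32.215*m^2 - 5.8446*m + 1.8734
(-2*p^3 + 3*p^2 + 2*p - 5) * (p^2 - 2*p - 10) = -2*p^5 + 7*p^4 + 16*p^3 - 39*p^2 - 10*p + 50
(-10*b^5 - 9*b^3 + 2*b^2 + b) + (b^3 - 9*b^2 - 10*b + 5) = -10*b^5 - 8*b^3 - 7*b^2 - 9*b + 5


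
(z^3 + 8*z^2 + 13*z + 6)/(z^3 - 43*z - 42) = (z + 1)/(z - 7)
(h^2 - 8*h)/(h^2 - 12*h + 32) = h/(h - 4)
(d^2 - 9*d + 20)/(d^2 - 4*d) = (d - 5)/d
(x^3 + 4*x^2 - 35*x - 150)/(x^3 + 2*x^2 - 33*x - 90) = (x + 5)/(x + 3)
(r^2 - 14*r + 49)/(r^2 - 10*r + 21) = (r - 7)/(r - 3)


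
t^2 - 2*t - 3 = (t - 3)*(t + 1)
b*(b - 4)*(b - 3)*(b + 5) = b^4 - 2*b^3 - 23*b^2 + 60*b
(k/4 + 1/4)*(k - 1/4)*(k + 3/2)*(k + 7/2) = k^4/4 + 23*k^3/16 + 35*k^2/16 + 43*k/64 - 21/64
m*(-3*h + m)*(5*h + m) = -15*h^2*m + 2*h*m^2 + m^3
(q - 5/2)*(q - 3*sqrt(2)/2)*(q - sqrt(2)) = q^3 - 5*sqrt(2)*q^2/2 - 5*q^2/2 + 3*q + 25*sqrt(2)*q/4 - 15/2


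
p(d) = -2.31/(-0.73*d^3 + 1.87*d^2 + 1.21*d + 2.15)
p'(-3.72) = -0.03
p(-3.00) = -0.07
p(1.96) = -0.37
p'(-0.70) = -0.94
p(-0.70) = -0.94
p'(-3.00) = -0.06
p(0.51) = -0.73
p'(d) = -2.31*(2.19*d^2 - 3.74*d - 1.21)/(-0.73*d^3 + 1.87*d^2 + 1.21*d + 2.15)^2 = (-5.0589*d^2 + 8.6394*d + 2.7951)/(-0.73*d^3 + 1.87*d^2 + 1.21*d + 2.15)^2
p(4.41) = 0.12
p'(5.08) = -0.05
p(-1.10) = -0.57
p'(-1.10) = -0.78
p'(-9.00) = -0.00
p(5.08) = 0.06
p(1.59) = -0.39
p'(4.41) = -0.16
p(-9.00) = -0.00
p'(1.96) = 0.01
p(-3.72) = -0.04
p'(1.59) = 0.11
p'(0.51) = 0.59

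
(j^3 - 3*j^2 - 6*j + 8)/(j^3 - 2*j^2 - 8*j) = (j - 1)/j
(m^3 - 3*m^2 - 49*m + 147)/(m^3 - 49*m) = (m - 3)/m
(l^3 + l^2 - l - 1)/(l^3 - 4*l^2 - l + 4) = (l + 1)/(l - 4)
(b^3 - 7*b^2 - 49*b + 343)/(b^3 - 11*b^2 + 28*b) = (b^2 - 49)/(b*(b - 4))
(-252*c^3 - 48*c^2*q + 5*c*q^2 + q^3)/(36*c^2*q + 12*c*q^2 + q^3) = (-7*c + q)/q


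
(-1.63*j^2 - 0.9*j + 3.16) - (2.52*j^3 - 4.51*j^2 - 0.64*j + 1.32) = -2.52*j^3 + 2.88*j^2 - 0.26*j + 1.84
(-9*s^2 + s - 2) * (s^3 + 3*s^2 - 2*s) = -9*s^5 - 26*s^4 + 19*s^3 - 8*s^2 + 4*s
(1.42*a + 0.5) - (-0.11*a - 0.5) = 1.53*a + 1.0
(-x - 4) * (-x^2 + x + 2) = x^3 + 3*x^2 - 6*x - 8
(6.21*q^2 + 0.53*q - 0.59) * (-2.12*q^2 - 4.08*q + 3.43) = -13.1652*q^4 - 26.4604*q^3 + 20.3887*q^2 + 4.2251*q - 2.0237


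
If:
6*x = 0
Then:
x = 0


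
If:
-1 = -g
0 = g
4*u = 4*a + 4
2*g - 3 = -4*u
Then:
No Solution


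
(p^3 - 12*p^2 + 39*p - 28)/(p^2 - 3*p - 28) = (p^2 - 5*p + 4)/(p + 4)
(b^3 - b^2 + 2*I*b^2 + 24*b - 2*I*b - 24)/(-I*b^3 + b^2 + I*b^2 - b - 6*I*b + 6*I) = (I*b^2 - 2*b + 24*I)/(b^2 + I*b + 6)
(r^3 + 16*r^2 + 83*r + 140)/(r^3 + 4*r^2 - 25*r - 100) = (r + 7)/(r - 5)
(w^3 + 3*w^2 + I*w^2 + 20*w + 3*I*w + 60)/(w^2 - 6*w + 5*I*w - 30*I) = (w^2 + w*(3 - 4*I) - 12*I)/(w - 6)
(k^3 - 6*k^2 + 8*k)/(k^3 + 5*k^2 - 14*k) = (k - 4)/(k + 7)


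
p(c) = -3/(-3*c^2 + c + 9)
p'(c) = -3*(6*c - 1)/(-3*c^2 + c + 9)^2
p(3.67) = 0.11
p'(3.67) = -0.08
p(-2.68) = 0.20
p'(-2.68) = 0.22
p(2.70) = 0.29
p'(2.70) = -0.44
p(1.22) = -0.52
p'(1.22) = -0.57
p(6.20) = 0.03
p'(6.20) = -0.01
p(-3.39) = 0.10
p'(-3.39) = 0.08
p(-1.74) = 1.65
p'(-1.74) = 10.33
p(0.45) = -0.34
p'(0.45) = -0.07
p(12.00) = 0.01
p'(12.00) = 0.00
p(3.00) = 0.20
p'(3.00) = -0.23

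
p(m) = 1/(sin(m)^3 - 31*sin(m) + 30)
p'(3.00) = -0.05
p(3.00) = 0.04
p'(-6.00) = 0.06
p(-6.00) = 0.05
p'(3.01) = -0.05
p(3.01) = 0.04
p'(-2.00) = -0.00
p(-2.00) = 0.02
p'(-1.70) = -0.00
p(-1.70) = 0.02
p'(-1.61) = -0.00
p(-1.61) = 0.02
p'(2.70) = -0.10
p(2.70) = 0.06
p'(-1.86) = -0.00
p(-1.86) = 0.02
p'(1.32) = 9.06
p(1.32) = 1.14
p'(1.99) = -1.94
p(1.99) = 0.41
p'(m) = (-3*sin(m)^2*cos(m) + 31*cos(m))/(sin(m)^3 - 31*sin(m) + 30)^2 = (31 - 3*sin(m)^2)*cos(m)/(sin(m)^3 - 31*sin(m) + 30)^2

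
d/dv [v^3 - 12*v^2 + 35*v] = 3*v^2 - 24*v + 35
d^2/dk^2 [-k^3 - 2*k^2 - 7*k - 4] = -6*k - 4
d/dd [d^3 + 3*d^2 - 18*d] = 3*d^2 + 6*d - 18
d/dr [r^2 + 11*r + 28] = 2*r + 11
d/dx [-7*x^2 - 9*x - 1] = -14*x - 9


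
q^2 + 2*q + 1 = (q + 1)^2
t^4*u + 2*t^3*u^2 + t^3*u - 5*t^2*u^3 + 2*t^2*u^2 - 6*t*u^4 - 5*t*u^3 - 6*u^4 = (t - 2*u)*(t + u)*(t + 3*u)*(t*u + u)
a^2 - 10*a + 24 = (a - 6)*(a - 4)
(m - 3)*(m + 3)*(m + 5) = m^3 + 5*m^2 - 9*m - 45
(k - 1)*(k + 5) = k^2 + 4*k - 5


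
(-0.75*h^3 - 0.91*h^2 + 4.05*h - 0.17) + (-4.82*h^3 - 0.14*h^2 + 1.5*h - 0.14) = -5.57*h^3 - 1.05*h^2 + 5.55*h - 0.31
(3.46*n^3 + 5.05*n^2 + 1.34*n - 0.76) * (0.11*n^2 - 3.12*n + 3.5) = 0.3806*n^5 - 10.2397*n^4 - 3.4986*n^3 + 13.4106*n^2 + 7.0612*n - 2.66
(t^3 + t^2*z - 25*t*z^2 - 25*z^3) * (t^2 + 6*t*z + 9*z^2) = t^5 + 7*t^4*z - 10*t^3*z^2 - 166*t^2*z^3 - 375*t*z^4 - 225*z^5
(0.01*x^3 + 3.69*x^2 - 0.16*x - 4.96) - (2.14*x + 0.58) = 0.01*x^3 + 3.69*x^2 - 2.3*x - 5.54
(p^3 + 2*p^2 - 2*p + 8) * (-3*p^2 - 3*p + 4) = -3*p^5 - 9*p^4 + 4*p^3 - 10*p^2 - 32*p + 32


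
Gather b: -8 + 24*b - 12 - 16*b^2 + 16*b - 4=-16*b^2 + 40*b - 24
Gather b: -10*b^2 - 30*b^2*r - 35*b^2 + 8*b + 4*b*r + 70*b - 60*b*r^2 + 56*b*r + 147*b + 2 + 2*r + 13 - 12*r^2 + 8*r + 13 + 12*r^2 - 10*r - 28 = b^2*(-30*r - 45) + b*(-60*r^2 + 60*r + 225)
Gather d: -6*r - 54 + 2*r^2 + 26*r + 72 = 2*r^2 + 20*r + 18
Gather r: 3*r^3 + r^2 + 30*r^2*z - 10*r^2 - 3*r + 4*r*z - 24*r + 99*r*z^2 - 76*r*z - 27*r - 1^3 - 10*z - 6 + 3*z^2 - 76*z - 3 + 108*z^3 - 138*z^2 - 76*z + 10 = 3*r^3 + r^2*(30*z - 9) + r*(99*z^2 - 72*z - 54) + 108*z^3 - 135*z^2 - 162*z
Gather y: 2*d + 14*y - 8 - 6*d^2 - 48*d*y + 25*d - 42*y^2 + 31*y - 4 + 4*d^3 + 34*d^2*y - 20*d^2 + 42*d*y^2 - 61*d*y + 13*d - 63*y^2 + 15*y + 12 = 4*d^3 - 26*d^2 + 40*d + y^2*(42*d - 105) + y*(34*d^2 - 109*d + 60)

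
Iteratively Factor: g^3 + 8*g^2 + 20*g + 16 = (g + 2)*(g^2 + 6*g + 8) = (g + 2)*(g + 4)*(g + 2)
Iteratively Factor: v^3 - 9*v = (v)*(v^2 - 9) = v*(v - 3)*(v + 3)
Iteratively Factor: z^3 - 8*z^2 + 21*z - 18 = (z - 3)*(z^2 - 5*z + 6) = (z - 3)^2*(z - 2)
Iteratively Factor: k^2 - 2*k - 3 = (k + 1)*(k - 3)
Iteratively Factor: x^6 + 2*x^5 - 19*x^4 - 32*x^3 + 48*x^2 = (x - 1)*(x^5 + 3*x^4 - 16*x^3 - 48*x^2) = x*(x - 1)*(x^4 + 3*x^3 - 16*x^2 - 48*x) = x*(x - 1)*(x + 4)*(x^3 - x^2 - 12*x) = x^2*(x - 1)*(x + 4)*(x^2 - x - 12) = x^2*(x - 4)*(x - 1)*(x + 4)*(x + 3)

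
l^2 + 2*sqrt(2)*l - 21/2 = (l - 3*sqrt(2)/2)*(l + 7*sqrt(2)/2)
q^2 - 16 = (q - 4)*(q + 4)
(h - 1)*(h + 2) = h^2 + h - 2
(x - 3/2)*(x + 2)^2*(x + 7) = x^4 + 19*x^3/2 + 31*x^2/2 - 20*x - 42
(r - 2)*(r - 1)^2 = r^3 - 4*r^2 + 5*r - 2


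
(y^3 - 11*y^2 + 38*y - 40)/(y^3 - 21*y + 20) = (y^2 - 7*y + 10)/(y^2 + 4*y - 5)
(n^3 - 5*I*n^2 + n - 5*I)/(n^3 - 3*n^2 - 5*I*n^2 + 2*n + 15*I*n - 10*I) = (n^2 + 1)/(n^2 - 3*n + 2)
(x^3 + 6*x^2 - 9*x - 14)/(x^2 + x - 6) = (x^2 + 8*x + 7)/(x + 3)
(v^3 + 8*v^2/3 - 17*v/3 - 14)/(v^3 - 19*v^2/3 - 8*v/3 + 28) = (v + 3)/(v - 6)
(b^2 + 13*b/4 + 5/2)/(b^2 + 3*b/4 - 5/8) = 2*(b + 2)/(2*b - 1)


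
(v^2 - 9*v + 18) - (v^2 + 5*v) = 18 - 14*v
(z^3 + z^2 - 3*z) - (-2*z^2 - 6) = z^3 + 3*z^2 - 3*z + 6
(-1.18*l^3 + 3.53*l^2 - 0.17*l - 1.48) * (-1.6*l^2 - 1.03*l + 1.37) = 1.888*l^5 - 4.4326*l^4 - 4.9805*l^3 + 7.3792*l^2 + 1.2915*l - 2.0276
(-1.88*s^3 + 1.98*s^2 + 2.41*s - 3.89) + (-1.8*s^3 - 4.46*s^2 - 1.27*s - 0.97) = -3.68*s^3 - 2.48*s^2 + 1.14*s - 4.86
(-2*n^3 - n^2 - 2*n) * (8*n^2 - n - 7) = -16*n^5 - 6*n^4 - n^3 + 9*n^2 + 14*n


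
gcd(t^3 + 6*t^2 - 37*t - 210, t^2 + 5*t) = t + 5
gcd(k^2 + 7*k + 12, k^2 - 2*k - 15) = k + 3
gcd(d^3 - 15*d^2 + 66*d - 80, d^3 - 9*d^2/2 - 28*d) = d - 8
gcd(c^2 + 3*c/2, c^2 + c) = c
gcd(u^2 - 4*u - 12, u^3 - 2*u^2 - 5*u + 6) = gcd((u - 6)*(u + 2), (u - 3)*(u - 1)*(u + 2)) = u + 2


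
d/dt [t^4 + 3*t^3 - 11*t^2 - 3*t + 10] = 4*t^3 + 9*t^2 - 22*t - 3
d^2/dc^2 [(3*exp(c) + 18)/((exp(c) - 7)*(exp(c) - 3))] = 3*(exp(4*c) + 34*exp(3*c) - 306*exp(2*c) + 306*exp(c) + 1701)*exp(c)/(exp(6*c) - 30*exp(5*c) + 363*exp(4*c) - 2260*exp(3*c) + 7623*exp(2*c) - 13230*exp(c) + 9261)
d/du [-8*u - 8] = -8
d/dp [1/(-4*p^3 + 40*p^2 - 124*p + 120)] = (3*p^2 - 20*p + 31)/(4*(p^3 - 10*p^2 + 31*p - 30)^2)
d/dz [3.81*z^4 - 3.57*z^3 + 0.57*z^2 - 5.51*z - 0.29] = 15.24*z^3 - 10.71*z^2 + 1.14*z - 5.51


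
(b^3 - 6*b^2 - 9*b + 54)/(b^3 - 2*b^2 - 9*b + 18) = (b - 6)/(b - 2)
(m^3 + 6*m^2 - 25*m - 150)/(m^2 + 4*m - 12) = (m^2 - 25)/(m - 2)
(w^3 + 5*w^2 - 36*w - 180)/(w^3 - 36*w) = (w + 5)/w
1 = 1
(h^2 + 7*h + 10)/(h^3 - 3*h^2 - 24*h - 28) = (h + 5)/(h^2 - 5*h - 14)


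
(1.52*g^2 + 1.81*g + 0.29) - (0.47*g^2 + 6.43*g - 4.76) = 1.05*g^2 - 4.62*g + 5.05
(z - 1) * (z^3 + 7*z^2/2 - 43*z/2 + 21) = z^4 + 5*z^3/2 - 25*z^2 + 85*z/2 - 21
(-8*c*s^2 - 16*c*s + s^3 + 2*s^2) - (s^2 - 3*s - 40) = -8*c*s^2 - 16*c*s + s^3 + s^2 + 3*s + 40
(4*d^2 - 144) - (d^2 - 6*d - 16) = 3*d^2 + 6*d - 128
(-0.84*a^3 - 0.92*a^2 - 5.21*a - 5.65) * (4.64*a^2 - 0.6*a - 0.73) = -3.8976*a^5 - 3.7648*a^4 - 23.0092*a^3 - 22.4184*a^2 + 7.1933*a + 4.1245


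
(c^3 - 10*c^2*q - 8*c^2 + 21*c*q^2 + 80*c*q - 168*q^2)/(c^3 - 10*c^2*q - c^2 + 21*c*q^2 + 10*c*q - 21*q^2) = (c - 8)/(c - 1)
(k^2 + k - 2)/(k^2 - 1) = (k + 2)/(k + 1)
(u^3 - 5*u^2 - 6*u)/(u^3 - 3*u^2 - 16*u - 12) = u/(u + 2)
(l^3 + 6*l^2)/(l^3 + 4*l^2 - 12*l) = l/(l - 2)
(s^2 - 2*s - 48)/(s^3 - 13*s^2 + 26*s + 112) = (s + 6)/(s^2 - 5*s - 14)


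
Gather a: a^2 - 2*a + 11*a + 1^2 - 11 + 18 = a^2 + 9*a + 8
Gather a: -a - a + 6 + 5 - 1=10 - 2*a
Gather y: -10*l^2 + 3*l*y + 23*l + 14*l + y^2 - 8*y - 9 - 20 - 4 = -10*l^2 + 37*l + y^2 + y*(3*l - 8) - 33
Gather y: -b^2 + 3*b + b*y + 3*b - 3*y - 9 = -b^2 + 6*b + y*(b - 3) - 9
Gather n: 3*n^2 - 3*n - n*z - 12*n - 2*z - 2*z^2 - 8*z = 3*n^2 + n*(-z - 15) - 2*z^2 - 10*z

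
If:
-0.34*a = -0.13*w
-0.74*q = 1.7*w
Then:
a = 0.382352941176471*w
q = -2.2972972972973*w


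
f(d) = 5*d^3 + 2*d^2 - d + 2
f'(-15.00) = 3314.00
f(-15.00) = -16408.00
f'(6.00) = 563.00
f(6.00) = 1148.00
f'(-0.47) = 0.43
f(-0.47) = 2.39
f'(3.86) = 237.93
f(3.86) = 315.50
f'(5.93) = 550.19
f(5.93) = 1109.04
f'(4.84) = 369.74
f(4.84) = 610.91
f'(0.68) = 8.66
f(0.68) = 3.82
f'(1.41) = 34.46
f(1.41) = 18.58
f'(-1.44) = 24.34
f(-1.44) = -7.34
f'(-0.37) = -0.43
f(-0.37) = 2.39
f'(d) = 15*d^2 + 4*d - 1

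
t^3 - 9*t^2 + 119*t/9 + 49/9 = (t - 7)*(t - 7/3)*(t + 1/3)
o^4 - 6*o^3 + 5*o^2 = o^2*(o - 5)*(o - 1)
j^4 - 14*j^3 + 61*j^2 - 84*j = j*(j - 7)*(j - 4)*(j - 3)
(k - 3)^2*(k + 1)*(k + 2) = k^4 - 3*k^3 - 7*k^2 + 15*k + 18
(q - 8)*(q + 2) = q^2 - 6*q - 16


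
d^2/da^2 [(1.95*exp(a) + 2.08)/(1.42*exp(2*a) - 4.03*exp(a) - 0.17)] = (3.93198*exp(4*a) + 27.935518*exp(3*a) - 32.884644*exp(2*a) + 34.453575*exp(a) - 1.368653)*exp(a)/(2.863288*exp(6*a) - 24.378276*exp(5*a) + 68.15787*exp(4*a) - 59.613775*exp(3*a) - 8.159745*exp(2*a) - 0.349401*exp(a) - 0.004913)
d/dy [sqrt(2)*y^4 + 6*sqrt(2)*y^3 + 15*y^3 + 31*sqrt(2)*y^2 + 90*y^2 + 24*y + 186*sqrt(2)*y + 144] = 4*sqrt(2)*y^3 + 18*sqrt(2)*y^2 + 45*y^2 + 62*sqrt(2)*y + 180*y + 24 + 186*sqrt(2)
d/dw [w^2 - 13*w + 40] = 2*w - 13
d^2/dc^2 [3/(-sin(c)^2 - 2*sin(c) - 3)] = 6*(2*sin(c)^4 + 3*sin(c)^3 - 7*sin(c)^2 - 9*sin(c) - 1)/(sin(c)^2 + 2*sin(c) + 3)^3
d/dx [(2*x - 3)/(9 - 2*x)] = 12/(2*x - 9)^2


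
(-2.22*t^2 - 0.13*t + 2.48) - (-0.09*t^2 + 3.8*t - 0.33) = -2.13*t^2 - 3.93*t + 2.81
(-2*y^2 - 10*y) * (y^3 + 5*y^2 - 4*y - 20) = -2*y^5 - 20*y^4 - 42*y^3 + 80*y^2 + 200*y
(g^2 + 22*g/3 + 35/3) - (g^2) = 22*g/3 + 35/3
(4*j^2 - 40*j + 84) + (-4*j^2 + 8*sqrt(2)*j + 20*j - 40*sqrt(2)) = -20*j + 8*sqrt(2)*j - 40*sqrt(2) + 84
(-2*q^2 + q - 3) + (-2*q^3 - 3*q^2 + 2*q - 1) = -2*q^3 - 5*q^2 + 3*q - 4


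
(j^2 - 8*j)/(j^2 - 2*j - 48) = j/(j + 6)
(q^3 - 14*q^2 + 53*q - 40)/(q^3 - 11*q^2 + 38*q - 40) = (q^2 - 9*q + 8)/(q^2 - 6*q + 8)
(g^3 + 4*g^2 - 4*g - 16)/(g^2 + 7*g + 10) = (g^2 + 2*g - 8)/(g + 5)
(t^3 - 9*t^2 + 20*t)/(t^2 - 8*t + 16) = t*(t - 5)/(t - 4)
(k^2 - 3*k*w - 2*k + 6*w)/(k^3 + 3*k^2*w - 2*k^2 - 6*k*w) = (k - 3*w)/(k*(k + 3*w))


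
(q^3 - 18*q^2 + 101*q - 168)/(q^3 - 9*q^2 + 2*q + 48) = (q - 7)/(q + 2)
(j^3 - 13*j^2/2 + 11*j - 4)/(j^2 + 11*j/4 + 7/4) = 2*(2*j^3 - 13*j^2 + 22*j - 8)/(4*j^2 + 11*j + 7)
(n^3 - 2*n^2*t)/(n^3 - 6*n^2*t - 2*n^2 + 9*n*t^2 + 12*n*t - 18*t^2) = n^2*(n - 2*t)/(n^3 - 6*n^2*t - 2*n^2 + 9*n*t^2 + 12*n*t - 18*t^2)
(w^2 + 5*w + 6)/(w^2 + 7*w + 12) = (w + 2)/(w + 4)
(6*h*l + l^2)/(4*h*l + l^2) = (6*h + l)/(4*h + l)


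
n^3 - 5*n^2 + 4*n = n*(n - 4)*(n - 1)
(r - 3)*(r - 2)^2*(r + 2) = r^4 - 5*r^3 + 2*r^2 + 20*r - 24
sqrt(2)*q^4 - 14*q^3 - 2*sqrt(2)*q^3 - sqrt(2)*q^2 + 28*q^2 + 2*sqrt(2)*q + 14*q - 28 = (q - 2)*(q - 1)*(q - 7*sqrt(2))*(sqrt(2)*q + sqrt(2))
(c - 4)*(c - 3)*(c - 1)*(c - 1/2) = c^4 - 17*c^3/2 + 23*c^2 - 43*c/2 + 6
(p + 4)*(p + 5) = p^2 + 9*p + 20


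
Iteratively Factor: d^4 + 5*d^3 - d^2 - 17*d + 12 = (d + 4)*(d^3 + d^2 - 5*d + 3) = (d - 1)*(d + 4)*(d^2 + 2*d - 3) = (d - 1)^2*(d + 4)*(d + 3)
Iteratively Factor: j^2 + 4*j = (j)*(j + 4)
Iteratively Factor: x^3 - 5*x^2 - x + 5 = (x - 5)*(x^2 - 1) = (x - 5)*(x - 1)*(x + 1)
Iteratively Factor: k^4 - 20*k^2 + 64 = (k - 4)*(k^3 + 4*k^2 - 4*k - 16) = (k - 4)*(k + 4)*(k^2 - 4) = (k - 4)*(k + 2)*(k + 4)*(k - 2)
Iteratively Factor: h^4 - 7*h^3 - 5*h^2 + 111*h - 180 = (h - 3)*(h^3 - 4*h^2 - 17*h + 60) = (h - 5)*(h - 3)*(h^2 + h - 12) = (h - 5)*(h - 3)*(h + 4)*(h - 3)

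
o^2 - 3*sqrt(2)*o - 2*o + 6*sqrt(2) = (o - 2)*(o - 3*sqrt(2))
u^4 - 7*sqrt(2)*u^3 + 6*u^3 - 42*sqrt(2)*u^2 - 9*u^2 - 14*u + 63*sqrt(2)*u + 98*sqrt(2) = (u - 2)*(u + 1)*(u + 7)*(u - 7*sqrt(2))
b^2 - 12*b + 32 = (b - 8)*(b - 4)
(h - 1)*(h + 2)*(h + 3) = h^3 + 4*h^2 + h - 6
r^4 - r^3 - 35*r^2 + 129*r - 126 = (r - 3)^2*(r - 2)*(r + 7)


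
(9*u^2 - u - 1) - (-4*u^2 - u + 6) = 13*u^2 - 7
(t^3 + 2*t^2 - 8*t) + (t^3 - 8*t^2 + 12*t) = 2*t^3 - 6*t^2 + 4*t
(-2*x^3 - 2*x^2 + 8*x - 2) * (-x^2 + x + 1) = 2*x^5 - 12*x^3 + 8*x^2 + 6*x - 2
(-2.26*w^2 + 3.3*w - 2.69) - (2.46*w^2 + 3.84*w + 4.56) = -4.72*w^2 - 0.54*w - 7.25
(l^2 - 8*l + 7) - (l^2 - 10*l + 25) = 2*l - 18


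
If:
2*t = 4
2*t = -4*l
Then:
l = -1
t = 2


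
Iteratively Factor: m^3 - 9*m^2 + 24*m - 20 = (m - 2)*(m^2 - 7*m + 10) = (m - 5)*(m - 2)*(m - 2)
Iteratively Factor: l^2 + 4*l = (l)*(l + 4)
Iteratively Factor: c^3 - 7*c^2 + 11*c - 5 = (c - 1)*(c^2 - 6*c + 5) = (c - 5)*(c - 1)*(c - 1)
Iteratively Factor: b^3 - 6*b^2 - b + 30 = (b - 5)*(b^2 - b - 6) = (b - 5)*(b + 2)*(b - 3)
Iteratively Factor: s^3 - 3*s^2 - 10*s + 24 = (s - 4)*(s^2 + s - 6) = (s - 4)*(s - 2)*(s + 3)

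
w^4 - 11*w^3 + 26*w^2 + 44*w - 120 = (w - 6)*(w - 5)*(w - 2)*(w + 2)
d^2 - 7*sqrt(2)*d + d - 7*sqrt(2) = (d + 1)*(d - 7*sqrt(2))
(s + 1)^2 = s^2 + 2*s + 1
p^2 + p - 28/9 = (p - 4/3)*(p + 7/3)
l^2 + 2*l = l*(l + 2)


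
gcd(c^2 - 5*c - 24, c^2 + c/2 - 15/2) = c + 3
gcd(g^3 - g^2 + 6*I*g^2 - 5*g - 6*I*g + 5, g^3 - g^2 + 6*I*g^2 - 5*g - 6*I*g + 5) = g^3 + g^2*(-1 + 6*I) + g*(-5 - 6*I) + 5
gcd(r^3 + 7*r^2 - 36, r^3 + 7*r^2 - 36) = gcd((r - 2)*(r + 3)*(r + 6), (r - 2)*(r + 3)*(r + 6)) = r^3 + 7*r^2 - 36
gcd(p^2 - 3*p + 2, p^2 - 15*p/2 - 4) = 1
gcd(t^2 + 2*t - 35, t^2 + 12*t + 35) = t + 7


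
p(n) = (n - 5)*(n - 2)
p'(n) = 2*n - 7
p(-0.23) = 11.66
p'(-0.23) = -7.46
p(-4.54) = 62.39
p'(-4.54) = -16.08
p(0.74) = 5.37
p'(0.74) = -5.52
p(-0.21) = 11.51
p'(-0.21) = -7.42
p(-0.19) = 11.37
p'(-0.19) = -7.38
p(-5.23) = 73.96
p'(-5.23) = -17.46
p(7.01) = 10.07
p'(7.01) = 7.02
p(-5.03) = 70.51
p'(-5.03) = -17.06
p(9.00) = 28.00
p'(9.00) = 11.00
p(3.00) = -2.00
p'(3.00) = -1.00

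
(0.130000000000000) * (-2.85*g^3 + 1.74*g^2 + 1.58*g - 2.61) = -0.3705*g^3 + 0.2262*g^2 + 0.2054*g - 0.3393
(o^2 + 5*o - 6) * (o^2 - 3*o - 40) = o^4 + 2*o^3 - 61*o^2 - 182*o + 240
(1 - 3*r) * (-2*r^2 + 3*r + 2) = 6*r^3 - 11*r^2 - 3*r + 2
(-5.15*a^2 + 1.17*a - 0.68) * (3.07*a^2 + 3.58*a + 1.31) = -15.8105*a^4 - 14.8451*a^3 - 4.6455*a^2 - 0.9017*a - 0.8908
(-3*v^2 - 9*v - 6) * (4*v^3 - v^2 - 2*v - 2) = -12*v^5 - 33*v^4 - 9*v^3 + 30*v^2 + 30*v + 12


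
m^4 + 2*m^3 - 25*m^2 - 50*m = m*(m - 5)*(m + 2)*(m + 5)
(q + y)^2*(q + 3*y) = q^3 + 5*q^2*y + 7*q*y^2 + 3*y^3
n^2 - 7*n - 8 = (n - 8)*(n + 1)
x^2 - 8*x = x*(x - 8)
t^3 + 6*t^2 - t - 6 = (t - 1)*(t + 1)*(t + 6)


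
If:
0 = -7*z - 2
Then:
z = -2/7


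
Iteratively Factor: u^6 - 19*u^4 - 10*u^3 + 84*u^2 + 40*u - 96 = (u - 1)*(u^5 + u^4 - 18*u^3 - 28*u^2 + 56*u + 96) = (u - 2)*(u - 1)*(u^4 + 3*u^3 - 12*u^2 - 52*u - 48) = (u - 2)*(u - 1)*(u + 2)*(u^3 + u^2 - 14*u - 24) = (u - 4)*(u - 2)*(u - 1)*(u + 2)*(u^2 + 5*u + 6) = (u - 4)*(u - 2)*(u - 1)*(u + 2)*(u + 3)*(u + 2)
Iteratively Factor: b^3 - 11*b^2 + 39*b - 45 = (b - 3)*(b^2 - 8*b + 15) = (b - 3)^2*(b - 5)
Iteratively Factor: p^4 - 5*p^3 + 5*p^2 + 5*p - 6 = (p - 2)*(p^3 - 3*p^2 - p + 3) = (p - 2)*(p + 1)*(p^2 - 4*p + 3) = (p - 2)*(p - 1)*(p + 1)*(p - 3)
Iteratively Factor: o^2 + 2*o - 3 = (o + 3)*(o - 1)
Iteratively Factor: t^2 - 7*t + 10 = (t - 2)*(t - 5)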